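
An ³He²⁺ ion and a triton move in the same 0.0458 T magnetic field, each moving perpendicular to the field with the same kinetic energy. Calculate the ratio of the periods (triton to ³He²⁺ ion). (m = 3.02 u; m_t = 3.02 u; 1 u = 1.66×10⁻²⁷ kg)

T = 2πm/(qB) is independent of speed, so T₂/T₁ = (m₂/q₂)/(m₁/q₁).
T_{triton}/T_{³He²⁺ ion} = (5.01×10^-27/1e) / (5.01×10^-27/2e) = 2.00.

ratio ≈ 2.00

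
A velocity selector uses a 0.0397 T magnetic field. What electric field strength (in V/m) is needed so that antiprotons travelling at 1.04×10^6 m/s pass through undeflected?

E ≈ 4.13×10^4 V/m

qE = qvB ⇒ E = vB = (1.04×10^6)(0.0397) = 4.13×10^4 V/m.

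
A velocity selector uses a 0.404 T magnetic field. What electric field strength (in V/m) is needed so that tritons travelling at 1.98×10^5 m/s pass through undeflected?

qE = qvB ⇒ E = vB = (1.98×10^5)(0.404) = 8.00×10^4 V/m.

E ≈ 8.00×10^4 V/m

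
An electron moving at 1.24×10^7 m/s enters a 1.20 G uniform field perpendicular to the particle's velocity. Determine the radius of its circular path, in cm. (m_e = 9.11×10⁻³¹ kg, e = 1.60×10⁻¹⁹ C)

The magnetic force provides the centripetal force: qvB = mv²/r, so r = mv/(qB).
r = (9.11×10^-31 kg)(1.24×10^7 m/s) / [(1×1.60×10^-19 C)(1.20×10^-4 T)] = 0.588 m.

r ≈ 58.8 cm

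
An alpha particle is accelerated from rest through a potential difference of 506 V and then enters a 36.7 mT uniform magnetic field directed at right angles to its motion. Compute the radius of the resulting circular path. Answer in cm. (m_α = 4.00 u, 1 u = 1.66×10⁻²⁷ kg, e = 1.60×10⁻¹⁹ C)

r ≈ 12.5 cm

The kinetic energy gained is K = qV = (2×1.60×10^-19)(506) = 1.62×10^-16 J.
v = √(2K/m) = 2.21×10^5 m/s.
r = mv/(qB) = (6.64×10^-27)(2.21×10^5) / [(2×1.60×10^-19)(0.0367)] = 0.125 m.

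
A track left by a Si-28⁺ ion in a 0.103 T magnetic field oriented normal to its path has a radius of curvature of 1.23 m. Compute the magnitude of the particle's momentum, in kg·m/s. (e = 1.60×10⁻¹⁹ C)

p ≈ 2.03×10^-20 kg·m/s

Since qvB = mv²/r, the momentum p = mv = qBr.
p = (1×1.60×10^-19)(0.103)(1.23) = 2.03×10^-20 kg·m/s.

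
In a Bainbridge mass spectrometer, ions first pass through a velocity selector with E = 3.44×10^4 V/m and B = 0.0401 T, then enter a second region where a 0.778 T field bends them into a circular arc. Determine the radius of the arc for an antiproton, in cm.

r ≈ 1.15 cm

The selector passes v = E/B = 3.44×10^4/0.0401 = 8.58×10^5 m/s.
In the deflection region, r = mv/(qB₂) = (1.67×10^-27)(8.58×10^5) / [(1×1.60×10^-19)(0.778)] = 0.0115 m.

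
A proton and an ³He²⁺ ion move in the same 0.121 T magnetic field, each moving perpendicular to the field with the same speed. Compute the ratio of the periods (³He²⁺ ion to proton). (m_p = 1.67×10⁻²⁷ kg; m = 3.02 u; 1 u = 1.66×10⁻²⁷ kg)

T = 2πm/(qB) is independent of speed, so T₂/T₁ = (m₂/q₂)/(m₁/q₁).
T_{³He²⁺ ion}/T_{proton} = (5.01×10^-27/2e) / (1.67×10^-27/1e) = 1.50.

ratio ≈ 1.50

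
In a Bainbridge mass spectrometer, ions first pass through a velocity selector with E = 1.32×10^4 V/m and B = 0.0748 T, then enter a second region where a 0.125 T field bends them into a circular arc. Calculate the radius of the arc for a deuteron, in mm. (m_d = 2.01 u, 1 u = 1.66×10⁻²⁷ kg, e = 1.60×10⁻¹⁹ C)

The selector passes v = E/B = 1.32×10^4/0.0748 = 1.76×10^5 m/s.
In the deflection region, r = mv/(qB₂) = (3.34×10^-27)(1.76×10^5) / [(1×1.60×10^-19)(0.125)] = 0.0294 m.

r ≈ 29.4 mm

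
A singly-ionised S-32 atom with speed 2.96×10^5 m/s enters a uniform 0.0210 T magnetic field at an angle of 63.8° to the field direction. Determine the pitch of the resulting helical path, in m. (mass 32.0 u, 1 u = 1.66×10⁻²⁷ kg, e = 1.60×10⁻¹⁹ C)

The velocity component along B is v∥ = v cos63.8° = 1.31×10^5 m/s.
The cyclotron period T = 2πm/(qB) = 9.93×10^-5 s is set by m, q, B alone.
Pitch = v∥·T = (1.31×10^5)(9.93×10^-5) = 13.0 m.

pitch ≈ 13.0 m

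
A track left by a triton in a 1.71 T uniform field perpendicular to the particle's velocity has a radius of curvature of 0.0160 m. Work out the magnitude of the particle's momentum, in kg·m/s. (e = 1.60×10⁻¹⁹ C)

Since qvB = mv²/r, the momentum p = mv = qBr.
p = (1×1.60×10^-19)(1.71)(0.0160) = 4.38×10^-21 kg·m/s.

p ≈ 4.38×10^-21 kg·m/s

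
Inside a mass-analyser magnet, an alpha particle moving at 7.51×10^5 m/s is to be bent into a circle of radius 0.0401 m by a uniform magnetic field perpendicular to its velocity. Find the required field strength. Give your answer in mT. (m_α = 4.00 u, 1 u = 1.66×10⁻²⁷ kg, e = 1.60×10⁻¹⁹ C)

B ≈ 389 mT

qvB = mv²/r gives B = mv/(qr).
B = (6.64×10^-27)(7.51×10^5) / [(2×1.60×10^-19)(0.0401)] = 0.389 T.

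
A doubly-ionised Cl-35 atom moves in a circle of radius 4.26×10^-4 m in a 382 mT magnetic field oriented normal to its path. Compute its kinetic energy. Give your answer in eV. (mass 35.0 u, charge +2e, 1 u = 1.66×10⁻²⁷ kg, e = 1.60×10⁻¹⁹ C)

K ≈ 0.146 eV

v = qBr/m = (2×1.60×10^-19)(0.382)(4.26×10^-4) / (5.81×10^-26) = 896 m/s.
K = ½mv² = 0.5·(5.81×10^-26)·(896)² = 2.33×10^-20 J = 0.146 eV.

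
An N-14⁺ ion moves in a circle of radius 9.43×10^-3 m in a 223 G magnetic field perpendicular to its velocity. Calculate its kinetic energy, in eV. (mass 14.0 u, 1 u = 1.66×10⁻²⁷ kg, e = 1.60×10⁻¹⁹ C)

K ≈ 0.152 eV

v = qBr/m = (1×1.60×10^-19)(0.0223)(9.43×10^-3) / (2.32×10^-26) = 1450 m/s.
K = ½mv² = 0.5·(2.32×10^-26)·(1450)² = 2.44×10^-20 J = 0.152 eV.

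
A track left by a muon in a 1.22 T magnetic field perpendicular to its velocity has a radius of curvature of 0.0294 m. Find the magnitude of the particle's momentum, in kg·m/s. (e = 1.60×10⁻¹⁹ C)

Since qvB = mv²/r, the momentum p = mv = qBr.
p = (1×1.60×10^-19)(1.22)(0.0294) = 5.74×10^-21 kg·m/s.

p ≈ 5.74×10^-21 kg·m/s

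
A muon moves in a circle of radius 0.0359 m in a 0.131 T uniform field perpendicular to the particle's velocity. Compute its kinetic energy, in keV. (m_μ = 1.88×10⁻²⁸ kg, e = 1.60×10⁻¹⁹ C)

K ≈ 9.41 keV

v = qBr/m = (1×1.60×10^-19)(0.131)(0.0359) / (1.88×10^-28) = 4.00×10^6 m/s.
K = ½mv² = 0.5·(1.88×10^-28)·(4.00×10^6)² = 1.51×10^-15 J = 9.41 keV.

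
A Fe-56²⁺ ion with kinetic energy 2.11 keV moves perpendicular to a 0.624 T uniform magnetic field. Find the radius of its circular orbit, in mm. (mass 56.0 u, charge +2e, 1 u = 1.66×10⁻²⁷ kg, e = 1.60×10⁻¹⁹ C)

Convert the energy: K = 2.11 keV = 3.38×10^-16 J.
v = √(2K/m) = √(2·3.38×10^-16/9.30×10^-26) = 8.52×10^4 m/s.
r = mv/(qB) = (9.30×10^-26)(8.52×10^4) / [(2×1.60×10^-19)(0.624)] = 0.0397 m.

r ≈ 39.7 mm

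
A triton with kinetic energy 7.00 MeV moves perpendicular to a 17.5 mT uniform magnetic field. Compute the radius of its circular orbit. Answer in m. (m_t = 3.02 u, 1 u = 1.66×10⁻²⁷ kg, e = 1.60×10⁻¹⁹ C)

Convert the energy: K = 7.00 MeV = 1.12×10^-12 J.
v = √(2K/m) = √(2·1.12×10^-12/5.01×10^-27) = 2.11×10^7 m/s.
r = mv/(qB) = (5.01×10^-27)(2.11×10^7) / [(1×1.60×10^-19)(0.0175)] = 37.8 m.

r ≈ 37.8 m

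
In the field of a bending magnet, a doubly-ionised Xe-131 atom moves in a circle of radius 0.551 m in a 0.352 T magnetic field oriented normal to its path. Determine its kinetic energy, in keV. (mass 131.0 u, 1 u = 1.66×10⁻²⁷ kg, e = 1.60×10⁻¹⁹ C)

v = qBr/m = (2×1.60×10^-19)(0.352)(0.551) / (2.17×10^-25) = 2.85×10^5 m/s.
K = ½mv² = 0.5·(2.17×10^-25)·(2.85×10^5)² = 8.86×10^-15 J = 55.4 keV.

K ≈ 55.4 keV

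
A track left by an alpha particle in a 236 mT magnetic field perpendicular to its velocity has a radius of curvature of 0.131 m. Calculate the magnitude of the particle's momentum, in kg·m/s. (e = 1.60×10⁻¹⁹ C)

Since qvB = mv²/r, the momentum p = mv = qBr.
p = (2×1.60×10^-19)(0.236)(0.131) = 9.89×10^-21 kg·m/s.

p ≈ 9.89×10^-21 kg·m/s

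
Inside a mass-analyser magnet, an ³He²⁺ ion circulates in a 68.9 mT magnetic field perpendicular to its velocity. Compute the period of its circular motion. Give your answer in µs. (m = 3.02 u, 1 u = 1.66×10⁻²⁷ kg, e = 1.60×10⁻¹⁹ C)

The cyclotron period is independent of speed: T = 2πm/(qB).
T = 2π(5.01×10^-27) / [(2×1.60×10^-19)(0.0689)] = 1.43×10^-6 s.

T ≈ 1.43 µs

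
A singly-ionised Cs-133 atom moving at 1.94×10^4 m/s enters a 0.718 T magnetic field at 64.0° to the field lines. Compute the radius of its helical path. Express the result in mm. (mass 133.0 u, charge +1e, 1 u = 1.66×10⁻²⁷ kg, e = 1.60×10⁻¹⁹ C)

Only the perpendicular component v⊥ = v sin64.0° = 1.74×10^4 m/s is bent by the field.
r = m v⊥ /(qB) = (2.21×10^-25)(1.74×10^4) / [(1×1.60×10^-19)(0.718)] = 0.0335 m.

r ≈ 33.5 mm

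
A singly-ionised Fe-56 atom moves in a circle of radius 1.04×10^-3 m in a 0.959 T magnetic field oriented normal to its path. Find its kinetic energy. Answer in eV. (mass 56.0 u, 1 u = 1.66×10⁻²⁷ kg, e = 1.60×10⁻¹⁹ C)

K ≈ 0.856 eV

v = qBr/m = (1×1.60×10^-19)(0.959)(1.04×10^-3) / (9.30×10^-26) = 1720 m/s.
K = ½mv² = 0.5·(9.30×10^-26)·(1720)² = 1.37×10^-19 J = 0.856 eV.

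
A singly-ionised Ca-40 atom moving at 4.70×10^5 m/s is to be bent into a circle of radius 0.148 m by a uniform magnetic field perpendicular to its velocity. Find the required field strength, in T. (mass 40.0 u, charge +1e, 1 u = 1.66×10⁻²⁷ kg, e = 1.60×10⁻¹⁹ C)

qvB = mv²/r gives B = mv/(qr).
B = (6.64×10^-26)(4.70×10^5) / [(1×1.60×10^-19)(0.148)] = 1.32 T.

B ≈ 1.32 T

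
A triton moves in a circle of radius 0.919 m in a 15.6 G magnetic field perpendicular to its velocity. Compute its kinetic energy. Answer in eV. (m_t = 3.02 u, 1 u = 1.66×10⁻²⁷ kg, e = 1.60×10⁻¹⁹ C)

v = qBr/m = (1×1.60×10^-19)(1.56×10^-3)(0.919) / (5.01×10^-27) = 4.58×10^4 m/s.
K = ½mv² = 0.5·(5.01×10^-27)·(4.58×10^4)² = 5.25×10^-18 J = 32.8 eV.

K ≈ 32.8 eV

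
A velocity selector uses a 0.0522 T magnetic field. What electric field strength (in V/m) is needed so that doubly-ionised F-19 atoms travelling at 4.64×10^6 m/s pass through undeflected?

qE = qvB ⇒ E = vB = (4.64×10^6)(0.0522) = 2.42×10^5 V/m.

E ≈ 2.42×10^5 V/m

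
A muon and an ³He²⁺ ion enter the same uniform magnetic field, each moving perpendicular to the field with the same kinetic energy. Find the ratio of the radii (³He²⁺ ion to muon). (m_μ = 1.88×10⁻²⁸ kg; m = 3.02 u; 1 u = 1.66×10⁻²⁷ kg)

ratio ≈ 2.58

r = √(2mK)/(qB) ⇒ at equal K, r ∝ √m/q.
r_{³He²⁺ ion}/r_{muon} = 2.58.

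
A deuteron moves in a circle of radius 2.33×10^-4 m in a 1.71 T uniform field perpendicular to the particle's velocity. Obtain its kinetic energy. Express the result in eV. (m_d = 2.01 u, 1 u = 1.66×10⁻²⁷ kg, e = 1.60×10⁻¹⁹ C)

K ≈ 3.81 eV

v = qBr/m = (1×1.60×10^-19)(1.71)(2.33×10^-4) / (3.34×10^-27) = 1.91×10^4 m/s.
K = ½mv² = 0.5·(3.34×10^-27)·(1.91×10^4)² = 6.09×10^-19 J = 3.81 eV.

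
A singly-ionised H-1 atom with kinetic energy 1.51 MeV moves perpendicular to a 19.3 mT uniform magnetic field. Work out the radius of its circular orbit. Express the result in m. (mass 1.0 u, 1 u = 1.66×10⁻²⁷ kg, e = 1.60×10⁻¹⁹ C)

Convert the energy: K = 1.51 MeV = 2.42×10^-13 J.
v = √(2K/m) = √(2·2.42×10^-13/1.66×10^-27) = 1.71×10^7 m/s.
r = mv/(qB) = (1.66×10^-27)(1.71×10^7) / [(1×1.60×10^-19)(0.0193)] = 9.17 m.

r ≈ 9.17 m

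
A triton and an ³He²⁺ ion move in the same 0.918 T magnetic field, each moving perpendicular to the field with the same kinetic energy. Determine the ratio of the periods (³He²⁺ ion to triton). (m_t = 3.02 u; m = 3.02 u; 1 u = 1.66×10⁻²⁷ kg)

T = 2πm/(qB) is independent of speed, so T₂/T₁ = (m₂/q₂)/(m₁/q₁).
T_{³He²⁺ ion}/T_{triton} = (5.01×10^-27/2e) / (5.01×10^-27/1e) = 0.500.

ratio ≈ 0.500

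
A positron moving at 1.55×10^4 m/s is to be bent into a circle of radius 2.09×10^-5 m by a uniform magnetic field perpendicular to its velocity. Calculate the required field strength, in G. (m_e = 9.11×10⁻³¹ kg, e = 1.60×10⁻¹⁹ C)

qvB = mv²/r gives B = mv/(qr).
B = (9.11×10^-31)(1.55×10^4) / [(1×1.60×10^-19)(2.09×10^-5)] = 4.22×10^-3 T.

B ≈ 42.2 G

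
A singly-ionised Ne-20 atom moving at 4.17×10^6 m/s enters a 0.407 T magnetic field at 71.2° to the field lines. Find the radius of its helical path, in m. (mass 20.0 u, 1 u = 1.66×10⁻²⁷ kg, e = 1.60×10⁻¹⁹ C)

r ≈ 2.01 m

Only the perpendicular component v⊥ = v sin71.2° = 3.95×10^6 m/s is bent by the field.
r = m v⊥ /(qB) = (3.32×10^-26)(3.95×10^6) / [(1×1.60×10^-19)(0.407)] = 2.01 m.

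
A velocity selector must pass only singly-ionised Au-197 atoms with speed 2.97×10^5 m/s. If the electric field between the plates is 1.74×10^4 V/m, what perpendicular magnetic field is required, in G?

qE = qvB ⇒ B = E/v = (1.74×10^4) / (2.97×10^5) = 0.0586 T.

B ≈ 586 G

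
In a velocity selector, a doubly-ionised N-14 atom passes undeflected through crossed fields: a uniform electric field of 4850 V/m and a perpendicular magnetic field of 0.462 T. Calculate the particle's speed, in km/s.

v ≈ 10.5 km/s

For zero net force, qE = qvB, so v = E/B.
v = (4850) / (0.462) = 1.05×10^4 m/s.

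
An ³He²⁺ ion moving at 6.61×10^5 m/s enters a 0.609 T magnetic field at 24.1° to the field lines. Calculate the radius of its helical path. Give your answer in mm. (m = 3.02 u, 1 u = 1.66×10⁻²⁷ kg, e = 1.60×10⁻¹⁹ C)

r ≈ 6.94 mm

Only the perpendicular component v⊥ = v sin24.1° = 2.70×10^5 m/s is bent by the field.
r = m v⊥ /(qB) = (5.01×10^-27)(2.70×10^5) / [(2×1.60×10^-19)(0.609)] = 6.94×10^-3 m.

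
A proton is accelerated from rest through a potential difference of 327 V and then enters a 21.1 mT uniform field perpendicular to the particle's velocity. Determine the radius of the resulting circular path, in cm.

The kinetic energy gained is K = qV = (1×1.60×10^-19)(327) = 5.23×10^-17 J.
v = √(2K/m) = 2.50×10^5 m/s.
r = mv/(qB) = (1.67×10^-27)(2.50×10^5) / [(1×1.60×10^-19)(0.0211)] = 0.124 m.

r ≈ 12.4 cm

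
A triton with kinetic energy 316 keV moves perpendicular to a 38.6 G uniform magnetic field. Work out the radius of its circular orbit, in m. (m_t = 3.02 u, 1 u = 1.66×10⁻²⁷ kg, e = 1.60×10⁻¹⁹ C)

r ≈ 36.5 m

Convert the energy: K = 316 keV = 5.06×10^-14 J.
v = √(2K/m) = √(2·5.06×10^-14/5.01×10^-27) = 4.49×10^6 m/s.
r = mv/(qB) = (5.01×10^-27)(4.49×10^6) / [(1×1.60×10^-19)(3.86×10^-3)] = 36.5 m.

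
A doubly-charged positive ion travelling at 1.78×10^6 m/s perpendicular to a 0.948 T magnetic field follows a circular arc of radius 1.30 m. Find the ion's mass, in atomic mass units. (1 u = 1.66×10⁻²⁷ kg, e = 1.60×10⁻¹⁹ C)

qvB = mv²/r ⇒ m = qBr/v.
m = (2×1.60×10^-19)(0.948)(1.30) / (1.78×10^6) = 2.22×10^-25 kg = 133 u.

m ≈ 133 u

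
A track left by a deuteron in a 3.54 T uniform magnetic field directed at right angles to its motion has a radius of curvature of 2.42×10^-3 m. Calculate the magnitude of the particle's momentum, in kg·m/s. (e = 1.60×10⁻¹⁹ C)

Since qvB = mv²/r, the momentum p = mv = qBr.
p = (1×1.60×10^-19)(3.54)(2.42×10^-3) = 1.37×10^-21 kg·m/s.

p ≈ 1.37×10^-21 kg·m/s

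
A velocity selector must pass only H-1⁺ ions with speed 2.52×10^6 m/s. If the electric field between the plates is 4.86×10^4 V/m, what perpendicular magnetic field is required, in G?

B ≈ 193 G

qE = qvB ⇒ B = E/v = (4.86×10^4) / (2.52×10^6) = 0.0193 T.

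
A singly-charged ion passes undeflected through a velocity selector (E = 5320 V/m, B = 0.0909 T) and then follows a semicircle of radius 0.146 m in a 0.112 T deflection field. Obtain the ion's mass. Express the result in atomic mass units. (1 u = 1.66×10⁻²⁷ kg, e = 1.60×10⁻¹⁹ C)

m ≈ 26.9 u

v = E/B₁ = 5.85×10^4 m/s.
From r = mv/(qB₂), m = qB₂r/v = (1×1.60×10^-19)(0.112)(0.146) / (5.85×10^4) = 4.47×10^-26 kg.
In atomic mass units: m = 4.47×10^-26 / 1.66×10^-27 = 26.9 u.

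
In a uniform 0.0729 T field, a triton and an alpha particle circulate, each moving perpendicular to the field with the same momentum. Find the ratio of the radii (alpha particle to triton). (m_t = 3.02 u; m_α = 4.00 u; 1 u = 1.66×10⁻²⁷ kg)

r = p/(qB) ⇒ at equal p, r ∝ 1/q.
r_{alpha particle}/r_{triton} = 0.500.

ratio ≈ 0.500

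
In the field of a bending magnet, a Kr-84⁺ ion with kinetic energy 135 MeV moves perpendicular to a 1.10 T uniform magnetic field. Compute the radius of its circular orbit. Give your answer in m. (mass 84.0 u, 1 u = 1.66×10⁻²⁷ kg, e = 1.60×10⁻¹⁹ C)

Convert the energy: K = 135 MeV = 2.16×10^-11 J.
v = √(2K/m) = √(2·2.16×10^-11/1.39×10^-25) = 1.76×10^7 m/s.
r = mv/(qB) = (1.39×10^-25)(1.76×10^7) / [(1×1.60×10^-19)(1.10)] = 13.9 m.

r ≈ 13.9 m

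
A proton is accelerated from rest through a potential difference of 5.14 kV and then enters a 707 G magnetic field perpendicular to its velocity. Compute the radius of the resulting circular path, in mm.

The kinetic energy gained is K = qV = (1×1.60×10^-19)(5140) = 8.22×10^-16 J.
v = √(2K/m) = 9.92×10^5 m/s.
r = mv/(qB) = (1.67×10^-27)(9.92×10^5) / [(1×1.60×10^-19)(0.0707)] = 0.147 m.

r ≈ 147 mm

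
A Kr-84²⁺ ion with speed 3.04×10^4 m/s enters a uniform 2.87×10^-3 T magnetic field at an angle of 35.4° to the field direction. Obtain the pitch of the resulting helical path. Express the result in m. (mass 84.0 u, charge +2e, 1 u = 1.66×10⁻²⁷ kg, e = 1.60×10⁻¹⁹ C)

The velocity component along B is v∥ = v cos35.4° = 2.48×10^4 m/s.
The cyclotron period T = 2πm/(qB) = 9.54×10^-4 s is set by m, q, B alone.
Pitch = v∥·T = (2.48×10^4)(9.54×10^-4) = 23.6 m.

pitch ≈ 23.6 m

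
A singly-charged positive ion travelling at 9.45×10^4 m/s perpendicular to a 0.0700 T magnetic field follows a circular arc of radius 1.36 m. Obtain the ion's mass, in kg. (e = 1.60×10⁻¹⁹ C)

qvB = mv²/r ⇒ m = qBr/v.
m = (1×1.60×10^-19)(0.0700)(1.36) / (9.45×10^4) = 1.61×10^-25 kg.

m ≈ 1.61×10^-25 kg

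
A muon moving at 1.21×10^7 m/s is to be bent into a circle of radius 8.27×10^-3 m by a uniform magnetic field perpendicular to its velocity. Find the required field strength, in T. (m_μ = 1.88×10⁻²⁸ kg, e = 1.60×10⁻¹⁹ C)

qvB = mv²/r gives B = mv/(qr).
B = (1.88×10^-28)(1.21×10^7) / [(1×1.60×10^-19)(8.27×10^-3)] = 1.72 T.

B ≈ 1.72 T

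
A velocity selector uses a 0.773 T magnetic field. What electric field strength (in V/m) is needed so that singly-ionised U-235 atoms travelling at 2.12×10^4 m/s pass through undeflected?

E ≈ 1.64×10^4 V/m

qE = qvB ⇒ E = vB = (2.12×10^4)(0.773) = 1.64×10^4 V/m.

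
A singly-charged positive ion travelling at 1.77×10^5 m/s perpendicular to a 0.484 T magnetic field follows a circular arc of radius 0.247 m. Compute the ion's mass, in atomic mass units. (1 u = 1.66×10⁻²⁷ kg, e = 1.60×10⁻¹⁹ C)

qvB = mv²/r ⇒ m = qBr/v.
m = (1×1.60×10^-19)(0.484)(0.247) / (1.77×10^5) = 1.08×10^-25 kg = 65.1 u.

m ≈ 65.1 u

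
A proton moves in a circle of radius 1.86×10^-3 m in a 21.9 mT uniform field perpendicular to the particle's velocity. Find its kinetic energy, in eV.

K ≈ 0.0795 eV

v = qBr/m = (1×1.60×10^-19)(0.0219)(1.86×10^-3) / (1.67×10^-27) = 3900 m/s.
K = ½mv² = 0.5·(1.67×10^-27)·(3900)² = 1.27×10^-20 J = 0.0795 eV.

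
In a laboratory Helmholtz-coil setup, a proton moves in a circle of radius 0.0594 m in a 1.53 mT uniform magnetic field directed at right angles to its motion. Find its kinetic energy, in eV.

v = qBr/m = (1×1.60×10^-19)(1.53×10^-3)(0.0594) / (1.67×10^-27) = 8710 m/s.
K = ½mv² = 0.5·(1.67×10^-27)·(8710)² = 6.33×10^-20 J = 0.396 eV.

K ≈ 0.396 eV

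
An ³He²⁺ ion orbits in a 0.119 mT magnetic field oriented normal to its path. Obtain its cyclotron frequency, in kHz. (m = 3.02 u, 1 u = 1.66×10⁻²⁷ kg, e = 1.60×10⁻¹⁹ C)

f = qB/(2πm) = (2×1.60×10^-19)(1.19×10^-4) / [2π(5.01×10^-27)] = 1210 Hz.

f ≈ 1.21 kHz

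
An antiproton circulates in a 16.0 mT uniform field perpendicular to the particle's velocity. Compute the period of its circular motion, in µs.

The cyclotron period is independent of speed: T = 2πm/(qB).
T = 2π(1.67×10^-27) / [(1×1.60×10^-19)(0.0160)] = 4.10×10^-6 s.

T ≈ 4.10 µs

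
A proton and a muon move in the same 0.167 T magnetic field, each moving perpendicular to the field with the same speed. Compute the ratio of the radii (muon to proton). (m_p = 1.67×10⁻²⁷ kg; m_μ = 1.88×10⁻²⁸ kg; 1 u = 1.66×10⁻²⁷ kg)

ratio ≈ 0.113

r = mv/(qB) ⇒ at equal v, r ∝ m/q.
r_{muon}/r_{proton} = 0.113.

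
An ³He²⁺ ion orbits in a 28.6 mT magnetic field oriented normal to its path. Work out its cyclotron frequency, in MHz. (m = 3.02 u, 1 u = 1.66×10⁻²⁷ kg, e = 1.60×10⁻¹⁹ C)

f = qB/(2πm) = (2×1.60×10^-19)(0.0286) / [2π(5.01×10^-27)] = 2.91×10^5 Hz.

f ≈ 0.291 MHz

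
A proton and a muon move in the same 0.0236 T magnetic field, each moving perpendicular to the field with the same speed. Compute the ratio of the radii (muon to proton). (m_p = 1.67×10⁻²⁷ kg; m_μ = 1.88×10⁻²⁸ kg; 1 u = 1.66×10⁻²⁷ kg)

r = mv/(qB) ⇒ at equal v, r ∝ m/q.
r_{muon}/r_{proton} = 0.113.

ratio ≈ 0.113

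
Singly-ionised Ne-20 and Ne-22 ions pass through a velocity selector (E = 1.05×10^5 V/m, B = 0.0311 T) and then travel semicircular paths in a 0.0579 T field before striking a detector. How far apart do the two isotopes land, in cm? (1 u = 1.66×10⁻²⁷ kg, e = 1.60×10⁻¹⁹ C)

Δd ≈ 242 cm

Both emerge at v = E/B₁ = 3.38×10^6 m/s.
r = mv/(qB₂), so r₁ = 12.10 m and r₂ = 13.31 m, giving Δr = 1.21 m.
After a semicircle each ion lands a diameter 2r from the entry slit, so the separation is 2Δr = 2.42 m.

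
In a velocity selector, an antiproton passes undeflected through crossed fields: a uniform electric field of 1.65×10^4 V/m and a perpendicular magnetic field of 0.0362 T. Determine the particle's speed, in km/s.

For zero net force, qE = qvB, so v = E/B.
v = (1.65×10^4) / (0.0362) = 4.56×10^5 m/s.

v ≈ 456 km/s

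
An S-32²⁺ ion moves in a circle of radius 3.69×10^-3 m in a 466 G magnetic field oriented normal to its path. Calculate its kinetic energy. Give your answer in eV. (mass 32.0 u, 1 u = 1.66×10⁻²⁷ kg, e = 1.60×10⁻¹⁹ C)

K ≈ 0.178 eV

v = qBr/m = (2×1.60×10^-19)(0.0466)(3.69×10^-3) / (5.31×10^-26) = 1040 m/s.
K = ½mv² = 0.5·(5.31×10^-26)·(1040)² = 2.85×10^-20 J = 0.178 eV.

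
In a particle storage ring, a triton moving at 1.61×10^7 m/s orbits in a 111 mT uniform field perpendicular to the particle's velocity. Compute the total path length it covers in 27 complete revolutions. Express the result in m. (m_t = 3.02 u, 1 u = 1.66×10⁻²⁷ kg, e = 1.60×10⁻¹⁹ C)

r = mv/(qB) = 4.54 m, so one revolution covers 2πr = 28.6 m.
In 27 revolutions: L = 27·2πr = 771 m.

L ≈ 771 m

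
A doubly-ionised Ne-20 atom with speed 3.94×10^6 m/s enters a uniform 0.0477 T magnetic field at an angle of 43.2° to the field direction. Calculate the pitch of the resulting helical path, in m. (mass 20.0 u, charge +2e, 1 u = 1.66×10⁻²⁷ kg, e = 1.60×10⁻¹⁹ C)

The velocity component along B is v∥ = v cos43.2° = 2.87×10^6 m/s.
The cyclotron period T = 2πm/(qB) = 1.37×10^-5 s is set by m, q, B alone.
Pitch = v∥·T = (2.87×10^6)(1.37×10^-5) = 39.3 m.

pitch ≈ 39.3 m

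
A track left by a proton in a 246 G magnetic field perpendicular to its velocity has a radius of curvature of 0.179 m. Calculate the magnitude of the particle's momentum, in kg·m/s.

Since qvB = mv²/r, the momentum p = mv = qBr.
p = (1×1.60×10^-19)(0.0246)(0.179) = 7.05×10^-22 kg·m/s.

p ≈ 7.05×10^-22 kg·m/s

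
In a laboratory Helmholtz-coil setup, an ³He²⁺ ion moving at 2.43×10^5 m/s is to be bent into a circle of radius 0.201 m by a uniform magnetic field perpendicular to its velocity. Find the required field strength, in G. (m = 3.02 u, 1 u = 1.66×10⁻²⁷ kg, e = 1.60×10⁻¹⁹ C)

qvB = mv²/r gives B = mv/(qr).
B = (5.01×10^-27)(2.43×10^5) / [(2×1.60×10^-19)(0.201)] = 0.0189 T.

B ≈ 189 G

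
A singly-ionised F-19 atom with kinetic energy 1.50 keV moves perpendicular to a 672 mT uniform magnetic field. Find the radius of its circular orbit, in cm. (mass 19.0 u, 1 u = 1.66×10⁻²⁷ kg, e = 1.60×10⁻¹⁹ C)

r ≈ 3.62 cm

Convert the energy: K = 1.50 keV = 2.40×10^-16 J.
v = √(2K/m) = √(2·2.40×10^-16/3.15×10^-26) = 1.23×10^5 m/s.
r = mv/(qB) = (3.15×10^-26)(1.23×10^5) / [(1×1.60×10^-19)(0.672)] = 0.0362 m.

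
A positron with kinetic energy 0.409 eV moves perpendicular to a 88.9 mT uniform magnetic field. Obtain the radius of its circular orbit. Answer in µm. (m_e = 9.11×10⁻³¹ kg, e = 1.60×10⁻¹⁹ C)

Convert the energy: K = 0.409 eV = 6.54×10^-20 J.
v = √(2K/m) = √(2·6.54×10^-20/9.11×10^-31) = 3.79×10^5 m/s.
r = mv/(qB) = (9.11×10^-31)(3.79×10^5) / [(1×1.60×10^-19)(0.0889)] = 2.43×10^-5 m.

r ≈ 24.3 µm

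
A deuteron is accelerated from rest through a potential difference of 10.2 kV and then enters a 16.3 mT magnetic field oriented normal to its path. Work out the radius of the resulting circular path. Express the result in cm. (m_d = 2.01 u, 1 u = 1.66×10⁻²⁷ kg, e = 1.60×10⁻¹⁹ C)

r ≈ 127 cm

The kinetic energy gained is K = qV = (1×1.60×10^-19)(1.02×10^4) = 1.63×10^-15 J.
v = √(2K/m) = 9.89×10^5 m/s.
r = mv/(qB) = (3.34×10^-27)(9.89×10^5) / [(1×1.60×10^-19)(0.0163)] = 1.27 m.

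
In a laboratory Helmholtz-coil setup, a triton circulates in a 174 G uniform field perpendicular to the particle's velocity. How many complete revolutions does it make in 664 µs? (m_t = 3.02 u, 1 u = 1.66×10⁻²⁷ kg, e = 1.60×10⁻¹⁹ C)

N = 58

T = 2πm/(qB) = 2π(5.0132×10^-27) / [(1×1.60×10^-19)(0.0174)] = 1.1314×10^-5 s.
N = t/T = 6.64×10^-4 / 1.1314×10^-5 ≈ 58.69, so 58 complete revolutions.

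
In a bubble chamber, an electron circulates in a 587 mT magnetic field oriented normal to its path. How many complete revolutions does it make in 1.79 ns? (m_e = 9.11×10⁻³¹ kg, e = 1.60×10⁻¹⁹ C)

T = 2πm/(qB) = 2π(9.11×10^-31) / [(1×1.60×10^-19)(0.587)] = 6.0945×10^-11 s.
N = t/T = 1.79×10^-9 / 6.0945×10^-11 ≈ 29.37, so 29 complete revolutions.

N = 29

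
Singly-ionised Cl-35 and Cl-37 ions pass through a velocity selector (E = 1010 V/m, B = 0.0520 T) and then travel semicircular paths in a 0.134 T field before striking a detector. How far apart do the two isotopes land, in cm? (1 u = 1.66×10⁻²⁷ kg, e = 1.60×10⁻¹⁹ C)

Δd ≈ 0.602 cm

Both emerge at v = E/B₁ = 1.94×10^4 m/s.
r = mv/(qB₂), so r₁ = 0.05263 m and r₂ = 0.05564 m, giving Δr = 3.01×10^-3 m.
After a semicircle each ion lands a diameter 2r from the entry slit, so the separation is 2Δr = 6.02×10^-3 m.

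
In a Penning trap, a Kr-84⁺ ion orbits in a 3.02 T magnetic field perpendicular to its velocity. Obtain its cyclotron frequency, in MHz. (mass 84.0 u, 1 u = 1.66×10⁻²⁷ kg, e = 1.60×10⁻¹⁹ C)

f = qB/(2πm) = (1×1.60×10^-19)(3.02) / [2π(1.39×10^-25)] = 5.52×10^5 Hz.

f ≈ 0.552 MHz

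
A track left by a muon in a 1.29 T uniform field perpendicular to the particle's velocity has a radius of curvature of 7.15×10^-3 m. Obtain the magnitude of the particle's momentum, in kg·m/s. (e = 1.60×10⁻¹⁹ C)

Since qvB = mv²/r, the momentum p = mv = qBr.
p = (1×1.60×10^-19)(1.29)(7.15×10^-3) = 1.48×10^-21 kg·m/s.

p ≈ 1.48×10^-21 kg·m/s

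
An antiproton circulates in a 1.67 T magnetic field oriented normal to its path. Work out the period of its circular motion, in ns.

T ≈ 39.3 ns

The cyclotron period is independent of speed: T = 2πm/(qB).
T = 2π(1.67×10^-27) / [(1×1.60×10^-19)(1.67)] = 3.93×10^-8 s.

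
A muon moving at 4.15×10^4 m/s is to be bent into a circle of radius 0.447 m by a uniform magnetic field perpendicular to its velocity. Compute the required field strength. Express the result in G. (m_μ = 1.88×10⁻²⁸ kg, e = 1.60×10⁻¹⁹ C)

B ≈ 1.09 G

qvB = mv²/r gives B = mv/(qr).
B = (1.88×10^-28)(4.15×10^4) / [(1×1.60×10^-19)(0.447)] = 1.09×10^-4 T.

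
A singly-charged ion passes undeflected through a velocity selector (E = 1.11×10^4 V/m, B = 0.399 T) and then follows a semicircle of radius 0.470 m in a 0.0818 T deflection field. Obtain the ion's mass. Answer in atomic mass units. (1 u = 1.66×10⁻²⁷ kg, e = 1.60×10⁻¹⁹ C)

v = E/B₁ = 2.78×10^4 m/s.
From r = mv/(qB₂), m = qB₂r/v = (1×1.60×10^-19)(0.0818)(0.470) / (2.78×10^4) = 2.21×10^-25 kg.
In atomic mass units: m = 2.21×10^-25 / 1.66×10^-27 = 133 u.

m ≈ 133 u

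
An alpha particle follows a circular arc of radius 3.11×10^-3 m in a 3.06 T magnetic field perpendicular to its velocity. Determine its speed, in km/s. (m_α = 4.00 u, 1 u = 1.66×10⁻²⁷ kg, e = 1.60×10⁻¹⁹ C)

v ≈ 459 km/s

From qvB = mv²/r, v = qBr/m.
v = (2×1.60×10^-19)(3.06)(3.11×10^-3) / (6.64×10^-27) = 4.59×10^5 m/s.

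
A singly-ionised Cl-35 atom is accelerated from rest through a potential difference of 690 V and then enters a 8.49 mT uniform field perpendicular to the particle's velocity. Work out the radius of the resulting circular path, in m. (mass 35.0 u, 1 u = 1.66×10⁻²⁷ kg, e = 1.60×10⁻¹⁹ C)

r ≈ 2.64 m

The kinetic energy gained is K = qV = (1×1.60×10^-19)(690) = 1.10×10^-16 J.
v = √(2K/m) = 6.16×10^4 m/s.
r = mv/(qB) = (5.81×10^-26)(6.16×10^4) / [(1×1.60×10^-19)(8.49×10^-3)] = 2.64 m.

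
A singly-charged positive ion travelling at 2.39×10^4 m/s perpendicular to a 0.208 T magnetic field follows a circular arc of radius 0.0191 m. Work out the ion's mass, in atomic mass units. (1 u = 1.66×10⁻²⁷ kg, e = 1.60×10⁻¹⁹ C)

m ≈ 16.0 u

qvB = mv²/r ⇒ m = qBr/v.
m = (1×1.60×10^-19)(0.208)(0.0191) / (2.39×10^4) = 2.66×10^-26 kg = 16.0 u.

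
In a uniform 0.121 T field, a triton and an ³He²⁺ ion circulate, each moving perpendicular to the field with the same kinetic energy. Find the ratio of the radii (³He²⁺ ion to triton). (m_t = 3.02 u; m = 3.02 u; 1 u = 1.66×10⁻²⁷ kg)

r = √(2mK)/(qB) ⇒ at equal K, r ∝ √m/q.
r_{³He²⁺ ion}/r_{triton} = 0.500.

ratio ≈ 0.500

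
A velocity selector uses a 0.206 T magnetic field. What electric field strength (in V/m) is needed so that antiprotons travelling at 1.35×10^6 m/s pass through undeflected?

qE = qvB ⇒ E = vB = (1.35×10^6)(0.206) = 2.78×10^5 V/m.

E ≈ 2.78×10^5 V/m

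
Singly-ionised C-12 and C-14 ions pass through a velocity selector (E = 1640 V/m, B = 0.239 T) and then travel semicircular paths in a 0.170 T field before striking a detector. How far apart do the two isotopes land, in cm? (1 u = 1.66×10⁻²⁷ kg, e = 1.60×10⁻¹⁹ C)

Both emerge at v = E/B₁ = 6860 m/s.
r = mv/(qB₂), so r₁ = 5.025×10^-3 m and r₂ = 5.863×10^-3 m, giving Δr = 8.38×10^-4 m.
After a semicircle each ion lands a diameter 2r from the entry slit, so the separation is 2Δr = 1.68×10^-3 m.

Δd ≈ 0.168 cm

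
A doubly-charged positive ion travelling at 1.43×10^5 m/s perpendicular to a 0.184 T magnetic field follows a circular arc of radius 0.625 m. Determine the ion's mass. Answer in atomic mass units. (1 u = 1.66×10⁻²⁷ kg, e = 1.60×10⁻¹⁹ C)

qvB = mv²/r ⇒ m = qBr/v.
m = (2×1.60×10^-19)(0.184)(0.625) / (1.43×10^5) = 2.57×10^-25 kg = 155 u.

m ≈ 155 u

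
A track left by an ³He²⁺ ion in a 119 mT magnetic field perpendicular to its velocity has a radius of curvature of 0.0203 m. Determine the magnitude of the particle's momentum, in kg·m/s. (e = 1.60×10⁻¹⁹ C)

Since qvB = mv²/r, the momentum p = mv = qBr.
p = (2×1.60×10^-19)(0.119)(0.0203) = 7.73×10^-22 kg·m/s.

p ≈ 7.73×10^-22 kg·m/s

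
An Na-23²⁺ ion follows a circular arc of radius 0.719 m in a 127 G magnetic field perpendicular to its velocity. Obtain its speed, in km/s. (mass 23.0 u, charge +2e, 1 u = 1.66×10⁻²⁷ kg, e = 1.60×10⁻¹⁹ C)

From qvB = mv²/r, v = qBr/m.
v = (2×1.60×10^-19)(0.0127)(0.719) / (3.82×10^-26) = 7.65×10^4 m/s.

v ≈ 76.5 km/s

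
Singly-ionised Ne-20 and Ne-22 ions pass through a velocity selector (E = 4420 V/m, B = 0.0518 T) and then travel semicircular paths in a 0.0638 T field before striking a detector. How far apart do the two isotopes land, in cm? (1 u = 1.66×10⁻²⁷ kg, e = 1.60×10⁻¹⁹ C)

Both emerge at v = E/B₁ = 8.53×10^4 m/s.
r = mv/(qB₂), so r₁ = 0.2775 m and r₂ = 0.3053 m, giving Δr = 0.0278 m.
After a semicircle each ion lands a diameter 2r from the entry slit, so the separation is 2Δr = 0.0555 m.

Δd ≈ 5.55 cm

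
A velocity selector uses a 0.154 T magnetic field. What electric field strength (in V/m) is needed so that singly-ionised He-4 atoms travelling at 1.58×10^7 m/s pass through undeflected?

qE = qvB ⇒ E = vB = (1.58×10^7)(0.154) = 2.43×10^6 V/m.

E ≈ 2.43×10^6 V/m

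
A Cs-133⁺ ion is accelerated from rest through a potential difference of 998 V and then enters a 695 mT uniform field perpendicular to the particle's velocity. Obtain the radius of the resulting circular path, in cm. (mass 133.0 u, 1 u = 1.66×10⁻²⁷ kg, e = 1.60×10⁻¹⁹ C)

The kinetic energy gained is K = qV = (1×1.60×10^-19)(998) = 1.60×10^-16 J.
v = √(2K/m) = 3.80×10^4 m/s.
r = mv/(qB) = (2.21×10^-25)(3.80×10^4) / [(1×1.60×10^-19)(0.695)] = 0.0755 m.

r ≈ 7.55 cm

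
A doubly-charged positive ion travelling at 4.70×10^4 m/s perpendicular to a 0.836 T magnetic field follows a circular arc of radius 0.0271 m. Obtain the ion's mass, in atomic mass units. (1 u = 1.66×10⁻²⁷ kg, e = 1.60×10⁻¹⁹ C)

m ≈ 92.9 u

qvB = mv²/r ⇒ m = qBr/v.
m = (2×1.60×10^-19)(0.836)(0.0271) / (4.70×10^4) = 1.54×10^-25 kg = 92.9 u.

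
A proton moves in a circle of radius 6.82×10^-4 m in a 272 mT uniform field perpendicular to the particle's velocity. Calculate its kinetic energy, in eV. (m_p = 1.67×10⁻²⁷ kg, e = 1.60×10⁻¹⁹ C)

v = qBr/m = (1×1.60×10^-19)(0.272)(6.82×10^-4) / (1.67×10^-27) = 1.78×10^4 m/s.
K = ½mv² = 0.5·(1.67×10^-27)·(1.78×10^4)² = 2.64×10^-19 J = 1.65 eV.

K ≈ 1.65 eV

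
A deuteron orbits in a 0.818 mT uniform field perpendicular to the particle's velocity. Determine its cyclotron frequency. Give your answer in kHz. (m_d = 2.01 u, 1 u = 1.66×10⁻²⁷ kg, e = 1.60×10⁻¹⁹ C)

f ≈ 6.24 kHz

f = qB/(2πm) = (1×1.60×10^-19)(8.18×10^-4) / [2π(3.34×10^-27)] = 6240 Hz.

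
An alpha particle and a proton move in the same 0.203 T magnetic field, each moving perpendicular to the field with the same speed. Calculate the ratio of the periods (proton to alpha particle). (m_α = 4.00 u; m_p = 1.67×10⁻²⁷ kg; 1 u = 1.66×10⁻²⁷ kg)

ratio ≈ 0.503

T = 2πm/(qB) is independent of speed, so T₂/T₁ = (m₂/q₂)/(m₁/q₁).
T_{proton}/T_{alpha particle} = (1.67×10^-27/1e) / (6.64×10^-27/2e) = 0.503.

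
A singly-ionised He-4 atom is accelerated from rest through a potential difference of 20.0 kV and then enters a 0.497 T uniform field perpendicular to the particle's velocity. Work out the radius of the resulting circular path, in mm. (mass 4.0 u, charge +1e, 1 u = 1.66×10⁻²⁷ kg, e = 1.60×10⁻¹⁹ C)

The kinetic energy gained is K = qV = (1×1.60×10^-19)(2.00×10^4) = 3.20×10^-15 J.
v = √(2K/m) = 9.82×10^5 m/s.
r = mv/(qB) = (6.64×10^-27)(9.82×10^5) / [(1×1.60×10^-19)(0.497)] = 0.0820 m.

r ≈ 82.0 mm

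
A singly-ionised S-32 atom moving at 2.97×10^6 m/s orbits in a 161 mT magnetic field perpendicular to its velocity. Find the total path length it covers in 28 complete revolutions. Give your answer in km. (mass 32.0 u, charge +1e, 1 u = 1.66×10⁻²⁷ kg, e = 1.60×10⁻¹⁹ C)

L ≈ 1.08 km

r = mv/(qB) = 6.12 m, so one revolution covers 2πr = 38.5 m.
In 28 revolutions: L = 28·2πr = 1080 m.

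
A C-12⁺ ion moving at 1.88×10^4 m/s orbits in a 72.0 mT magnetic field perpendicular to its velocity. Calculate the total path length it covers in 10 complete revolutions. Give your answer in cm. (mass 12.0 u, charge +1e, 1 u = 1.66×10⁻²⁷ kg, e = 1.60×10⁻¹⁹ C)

r = mv/(qB) = 0.0325 m, so one revolution covers 2πr = 0.204 m.
In 10 revolutions: L = 10·2πr = 2.04 m.

L ≈ 204 cm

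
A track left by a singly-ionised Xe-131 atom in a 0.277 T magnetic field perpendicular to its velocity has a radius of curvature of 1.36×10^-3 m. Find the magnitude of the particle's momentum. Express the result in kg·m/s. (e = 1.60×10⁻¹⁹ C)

p ≈ 6.03×10^-23 kg·m/s

Since qvB = mv²/r, the momentum p = mv = qBr.
p = (1×1.60×10^-19)(0.277)(1.36×10^-3) = 6.03×10^-23 kg·m/s.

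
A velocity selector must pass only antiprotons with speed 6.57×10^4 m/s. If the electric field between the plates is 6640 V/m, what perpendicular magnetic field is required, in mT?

B ≈ 101 mT

qE = qvB ⇒ B = E/v = (6640) / (6.57×10^4) = 0.101 T.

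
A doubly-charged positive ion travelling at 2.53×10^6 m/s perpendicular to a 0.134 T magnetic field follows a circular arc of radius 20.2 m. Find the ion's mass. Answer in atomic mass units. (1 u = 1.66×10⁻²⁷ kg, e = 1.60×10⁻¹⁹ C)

qvB = mv²/r ⇒ m = qBr/v.
m = (2×1.60×10^-19)(0.134)(20.2) / (2.53×10^6) = 3.42×10^-25 kg = 206 u.

m ≈ 206 u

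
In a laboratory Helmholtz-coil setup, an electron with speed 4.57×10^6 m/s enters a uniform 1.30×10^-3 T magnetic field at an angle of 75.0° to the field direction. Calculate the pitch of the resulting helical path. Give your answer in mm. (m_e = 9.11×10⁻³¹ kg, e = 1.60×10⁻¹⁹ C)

pitch ≈ 32.5 mm

The velocity component along B is v∥ = v cos75.0° = 1.18×10^6 m/s.
The cyclotron period T = 2πm/(qB) = 2.75×10^-8 s is set by m, q, B alone.
Pitch = v∥·T = (1.18×10^6)(2.75×10^-8) = 0.0325 m.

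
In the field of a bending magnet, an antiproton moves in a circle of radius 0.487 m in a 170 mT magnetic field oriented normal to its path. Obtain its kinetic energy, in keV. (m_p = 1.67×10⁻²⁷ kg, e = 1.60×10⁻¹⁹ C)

v = qBr/m = (1×1.60×10^-19)(0.170)(0.487) / (1.67×10^-27) = 7.93×10^6 m/s.
K = ½mv² = 0.5·(1.67×10^-27)·(7.93×10^6)² = 5.25×10^-14 J = 328 keV.

K ≈ 328 keV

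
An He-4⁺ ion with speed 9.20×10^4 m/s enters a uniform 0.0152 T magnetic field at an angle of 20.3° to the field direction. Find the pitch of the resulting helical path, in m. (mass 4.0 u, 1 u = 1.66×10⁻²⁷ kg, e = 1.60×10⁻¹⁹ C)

pitch ≈ 1.48 m

The velocity component along B is v∥ = v cos20.3° = 8.63×10^4 m/s.
The cyclotron period T = 2πm/(qB) = 1.72×10^-5 s is set by m, q, B alone.
Pitch = v∥·T = (8.63×10^4)(1.72×10^-5) = 1.48 m.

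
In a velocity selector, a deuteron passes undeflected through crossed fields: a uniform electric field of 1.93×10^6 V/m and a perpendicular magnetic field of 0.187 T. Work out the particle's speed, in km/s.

v ≈ 10300 km/s

For zero net force, qE = qvB, so v = E/B.
v = (1.93×10^6) / (0.187) = 1.03×10^7 m/s.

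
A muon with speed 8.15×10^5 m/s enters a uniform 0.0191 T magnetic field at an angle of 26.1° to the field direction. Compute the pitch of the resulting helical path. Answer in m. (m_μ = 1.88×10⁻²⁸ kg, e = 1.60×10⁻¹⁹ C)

The velocity component along B is v∥ = v cos26.1° = 7.32×10^5 m/s.
The cyclotron period T = 2πm/(qB) = 3.87×10^-7 s is set by m, q, B alone.
Pitch = v∥·T = (7.32×10^5)(3.87×10^-7) = 0.283 m.

pitch ≈ 0.283 m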